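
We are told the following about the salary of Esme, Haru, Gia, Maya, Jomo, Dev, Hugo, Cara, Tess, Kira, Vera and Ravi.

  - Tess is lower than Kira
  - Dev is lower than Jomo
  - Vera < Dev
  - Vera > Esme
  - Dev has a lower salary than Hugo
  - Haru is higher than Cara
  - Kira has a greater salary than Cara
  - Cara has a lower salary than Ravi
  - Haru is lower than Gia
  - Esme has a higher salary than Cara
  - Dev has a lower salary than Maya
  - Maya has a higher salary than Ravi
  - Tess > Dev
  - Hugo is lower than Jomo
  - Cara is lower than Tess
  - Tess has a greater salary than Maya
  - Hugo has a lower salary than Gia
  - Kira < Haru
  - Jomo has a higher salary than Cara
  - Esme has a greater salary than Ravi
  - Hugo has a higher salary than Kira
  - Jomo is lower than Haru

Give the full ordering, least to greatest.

Cara < Ravi < Esme < Vera < Dev < Maya < Tess < Kira < Hugo < Jomo < Haru < Gia

Nothing is placed below Cara, so it is least; from there Cara < Ravi; Ravi < Esme; Esme < Vera; Vera < Dev; Dev < Maya; Maya < Tess; Tess < Kira; Kira < Hugo; Hugo < Jomo; Jomo < Haru; Haru < Gia, each given directly.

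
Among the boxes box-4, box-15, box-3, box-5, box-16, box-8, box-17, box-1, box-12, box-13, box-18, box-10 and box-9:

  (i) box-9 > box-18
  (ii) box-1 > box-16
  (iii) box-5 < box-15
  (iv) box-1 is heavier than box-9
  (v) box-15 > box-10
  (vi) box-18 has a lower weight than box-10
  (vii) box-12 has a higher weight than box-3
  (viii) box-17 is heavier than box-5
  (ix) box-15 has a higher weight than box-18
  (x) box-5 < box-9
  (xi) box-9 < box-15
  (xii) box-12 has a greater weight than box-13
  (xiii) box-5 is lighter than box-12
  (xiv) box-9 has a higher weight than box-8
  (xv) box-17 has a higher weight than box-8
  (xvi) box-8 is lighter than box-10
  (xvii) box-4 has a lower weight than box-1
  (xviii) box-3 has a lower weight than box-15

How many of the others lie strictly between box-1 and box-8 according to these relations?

Chaining upward from box-8 reaches: box-9, box-17, box-10, box-15.
Chaining downward from box-1 reaches: box-5, box-4, box-16, box-18, box-9.
Strictly between box-8 and box-1 are those in both lists: box-9 — 1 element.

1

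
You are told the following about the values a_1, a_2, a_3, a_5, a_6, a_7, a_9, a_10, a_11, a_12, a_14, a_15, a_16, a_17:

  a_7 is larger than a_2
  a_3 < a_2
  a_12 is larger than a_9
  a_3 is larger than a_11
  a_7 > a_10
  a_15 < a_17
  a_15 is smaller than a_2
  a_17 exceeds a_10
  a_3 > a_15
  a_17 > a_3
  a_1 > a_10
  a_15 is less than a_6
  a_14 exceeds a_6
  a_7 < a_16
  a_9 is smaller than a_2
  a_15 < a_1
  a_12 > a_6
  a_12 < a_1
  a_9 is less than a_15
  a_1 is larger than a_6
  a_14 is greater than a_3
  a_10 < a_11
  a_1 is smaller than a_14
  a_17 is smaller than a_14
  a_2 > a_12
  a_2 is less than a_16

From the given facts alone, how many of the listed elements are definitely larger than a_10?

Directly above a_10: a_11, a_7, a_1, a_17.
One step further: a_3, a_14, a_16 (7 so far).
One step further: a_2 (8 so far).
No other element is forced above a_10 by the given relations, so the count is 8.

8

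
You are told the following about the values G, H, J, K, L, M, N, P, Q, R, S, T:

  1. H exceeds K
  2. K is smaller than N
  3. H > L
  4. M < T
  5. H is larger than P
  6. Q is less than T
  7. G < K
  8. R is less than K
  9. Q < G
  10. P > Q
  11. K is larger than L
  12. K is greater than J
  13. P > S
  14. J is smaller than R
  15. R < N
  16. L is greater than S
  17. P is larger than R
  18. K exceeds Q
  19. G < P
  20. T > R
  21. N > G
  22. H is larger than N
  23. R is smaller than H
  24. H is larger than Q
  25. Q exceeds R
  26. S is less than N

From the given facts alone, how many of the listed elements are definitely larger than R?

7

The elements the relations force above R are Q, G, K, P, T, N, H — no chain reaches any other.
That is 7.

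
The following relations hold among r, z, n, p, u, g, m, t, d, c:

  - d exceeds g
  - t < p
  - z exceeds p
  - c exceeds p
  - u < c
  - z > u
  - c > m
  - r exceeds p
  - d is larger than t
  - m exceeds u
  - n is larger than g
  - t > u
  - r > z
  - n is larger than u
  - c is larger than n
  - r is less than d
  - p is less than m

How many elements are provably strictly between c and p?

1

The relations place p below c. An element lies strictly between them when it is forced above p and also forced below c.
Above p: {z, r, d, m}. Below c: {u, t, g, n, m}.
Intersection: {m} — 1.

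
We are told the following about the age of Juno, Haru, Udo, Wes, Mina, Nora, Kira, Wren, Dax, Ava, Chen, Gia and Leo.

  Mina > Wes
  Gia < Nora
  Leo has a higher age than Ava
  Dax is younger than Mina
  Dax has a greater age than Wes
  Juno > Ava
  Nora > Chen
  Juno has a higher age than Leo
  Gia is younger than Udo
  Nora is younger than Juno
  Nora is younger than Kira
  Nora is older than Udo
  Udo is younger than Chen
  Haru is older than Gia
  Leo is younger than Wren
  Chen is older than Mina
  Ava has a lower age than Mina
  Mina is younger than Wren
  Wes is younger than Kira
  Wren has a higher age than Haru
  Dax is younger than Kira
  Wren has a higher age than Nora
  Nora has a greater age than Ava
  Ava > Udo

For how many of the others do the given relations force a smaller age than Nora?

The elements the relations force below Nora are Wes, Gia, Udo, Ava, Dax, Mina, Chen — no chain reaches any other.
That is 7.

7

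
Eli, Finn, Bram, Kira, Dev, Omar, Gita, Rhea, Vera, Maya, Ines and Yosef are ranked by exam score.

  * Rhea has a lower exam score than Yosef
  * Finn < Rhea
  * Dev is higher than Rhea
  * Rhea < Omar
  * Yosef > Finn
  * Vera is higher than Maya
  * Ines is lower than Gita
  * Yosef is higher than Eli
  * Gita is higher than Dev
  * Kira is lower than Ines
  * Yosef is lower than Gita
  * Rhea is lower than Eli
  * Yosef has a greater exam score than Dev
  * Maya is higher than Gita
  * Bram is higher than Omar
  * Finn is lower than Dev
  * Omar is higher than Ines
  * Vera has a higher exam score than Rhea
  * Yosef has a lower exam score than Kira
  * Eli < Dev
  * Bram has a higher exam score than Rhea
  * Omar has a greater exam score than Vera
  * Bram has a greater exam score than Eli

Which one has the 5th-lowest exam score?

The consecutive relations fix a unique order: Finn < Rhea < Eli < Dev < Yosef < Kira < Ines < Gita < Maya < Vera < Omar < Bram.
Counting 5 from the smallest end gives Yosef.

Yosef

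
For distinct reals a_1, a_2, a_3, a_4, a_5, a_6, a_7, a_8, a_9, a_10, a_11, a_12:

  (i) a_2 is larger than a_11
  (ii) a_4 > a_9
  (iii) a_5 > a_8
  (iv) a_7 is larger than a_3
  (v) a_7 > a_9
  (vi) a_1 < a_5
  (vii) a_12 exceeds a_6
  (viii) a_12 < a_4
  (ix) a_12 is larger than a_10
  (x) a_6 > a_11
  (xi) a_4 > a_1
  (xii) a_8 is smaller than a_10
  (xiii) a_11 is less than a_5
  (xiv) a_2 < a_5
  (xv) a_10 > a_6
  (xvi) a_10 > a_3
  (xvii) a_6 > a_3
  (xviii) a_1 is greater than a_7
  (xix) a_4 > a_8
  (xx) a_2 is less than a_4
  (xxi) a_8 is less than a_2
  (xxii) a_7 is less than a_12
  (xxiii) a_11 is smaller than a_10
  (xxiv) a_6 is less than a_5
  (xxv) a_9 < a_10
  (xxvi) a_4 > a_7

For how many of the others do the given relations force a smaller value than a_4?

10

Directly below a_4: a_9, a_8, a_7, a_1, a_2, a_12.
One step further: a_3, a_11, a_6, a_10 (10 so far).
Nothing else is reachable below a_4; 10 in all.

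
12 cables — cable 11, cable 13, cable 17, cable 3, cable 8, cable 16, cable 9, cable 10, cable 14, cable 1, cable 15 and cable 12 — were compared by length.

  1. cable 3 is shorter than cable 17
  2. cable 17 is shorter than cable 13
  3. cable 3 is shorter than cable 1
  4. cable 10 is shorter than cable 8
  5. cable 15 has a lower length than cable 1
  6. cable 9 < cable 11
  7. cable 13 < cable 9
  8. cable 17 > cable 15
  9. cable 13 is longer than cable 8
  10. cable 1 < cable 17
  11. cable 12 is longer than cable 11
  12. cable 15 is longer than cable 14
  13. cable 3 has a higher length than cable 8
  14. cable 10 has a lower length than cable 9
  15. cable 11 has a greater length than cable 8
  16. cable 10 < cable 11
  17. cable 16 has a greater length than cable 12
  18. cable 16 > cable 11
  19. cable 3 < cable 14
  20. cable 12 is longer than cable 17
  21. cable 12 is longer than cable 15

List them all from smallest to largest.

Each adjacent pair is fixed by a given relation: cable 10 < cable 8; cable 8 < cable 3; cable 3 < cable 14; cable 14 < cable 15; cable 15 < cable 1; cable 1 < cable 17; cable 17 < cable 13; cable 13 < cable 9; cable 9 < cable 11; cable 11 < cable 12; cable 12 < cable 16. Chaining them end to end gives the full order.

cable 10 < cable 8 < cable 3 < cable 14 < cable 15 < cable 1 < cable 17 < cable 13 < cable 9 < cable 11 < cable 12 < cable 16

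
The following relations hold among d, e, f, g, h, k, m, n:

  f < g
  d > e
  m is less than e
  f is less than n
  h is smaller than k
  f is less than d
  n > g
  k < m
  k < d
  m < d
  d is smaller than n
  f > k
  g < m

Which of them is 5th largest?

Chaining the given pairs: h < k < f < g < m < e < d < n.
The 5th largest is g.

g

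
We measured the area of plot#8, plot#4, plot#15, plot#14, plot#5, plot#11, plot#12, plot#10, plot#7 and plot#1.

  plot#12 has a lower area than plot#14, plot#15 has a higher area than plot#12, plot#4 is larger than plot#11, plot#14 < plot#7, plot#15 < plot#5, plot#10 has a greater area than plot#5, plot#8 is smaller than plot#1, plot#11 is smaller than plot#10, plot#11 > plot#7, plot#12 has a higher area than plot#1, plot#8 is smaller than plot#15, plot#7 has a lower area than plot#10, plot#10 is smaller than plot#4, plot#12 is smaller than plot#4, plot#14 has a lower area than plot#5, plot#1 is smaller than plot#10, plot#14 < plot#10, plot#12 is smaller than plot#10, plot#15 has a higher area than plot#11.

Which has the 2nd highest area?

Chaining the given pairs: plot#8 < plot#1 < plot#12 < plot#14 < plot#7 < plot#11 < plot#15 < plot#5 < plot#10 < plot#4.
The 2nd largest is plot#10.

plot#10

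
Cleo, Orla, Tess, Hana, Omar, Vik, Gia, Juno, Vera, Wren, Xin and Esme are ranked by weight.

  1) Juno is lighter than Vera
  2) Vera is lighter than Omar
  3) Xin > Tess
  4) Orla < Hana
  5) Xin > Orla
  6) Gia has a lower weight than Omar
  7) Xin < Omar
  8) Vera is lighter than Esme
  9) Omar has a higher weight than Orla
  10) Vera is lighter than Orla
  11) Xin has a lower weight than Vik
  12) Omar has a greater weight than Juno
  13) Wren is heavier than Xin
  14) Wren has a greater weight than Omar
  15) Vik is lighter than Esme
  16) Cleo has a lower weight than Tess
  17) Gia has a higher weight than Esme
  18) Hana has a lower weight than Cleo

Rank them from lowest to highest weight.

Juno < Vera < Orla < Hana < Cleo < Tess < Xin < Vik < Esme < Gia < Omar < Wren

Nothing is placed below Juno, so it is least; from there Juno < Vera; Vera < Orla; Orla < Hana; Hana < Cleo; Cleo < Tess; Tess < Xin; Xin < Vik; Vik < Esme; Esme < Gia; Gia < Omar; Omar < Wren, each given directly.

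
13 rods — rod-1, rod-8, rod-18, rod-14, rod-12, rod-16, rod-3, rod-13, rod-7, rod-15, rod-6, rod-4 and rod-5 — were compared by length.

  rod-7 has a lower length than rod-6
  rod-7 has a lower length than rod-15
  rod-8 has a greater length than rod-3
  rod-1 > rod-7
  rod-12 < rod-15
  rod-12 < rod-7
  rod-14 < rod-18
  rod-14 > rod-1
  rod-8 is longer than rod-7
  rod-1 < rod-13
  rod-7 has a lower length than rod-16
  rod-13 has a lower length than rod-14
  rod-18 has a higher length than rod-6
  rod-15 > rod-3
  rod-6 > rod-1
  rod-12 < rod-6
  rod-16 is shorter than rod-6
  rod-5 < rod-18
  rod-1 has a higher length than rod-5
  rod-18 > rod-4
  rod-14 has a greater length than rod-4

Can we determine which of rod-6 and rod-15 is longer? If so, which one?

Following every chain through rod-15: below rod-15 we get rod-12, rod-3, rod-7.
rod-6 is not reached, and no chain runs the other way from rod-6 to rod-15.
So the given relations leave the order of rod-15 and rod-6 undetermined.

undetermined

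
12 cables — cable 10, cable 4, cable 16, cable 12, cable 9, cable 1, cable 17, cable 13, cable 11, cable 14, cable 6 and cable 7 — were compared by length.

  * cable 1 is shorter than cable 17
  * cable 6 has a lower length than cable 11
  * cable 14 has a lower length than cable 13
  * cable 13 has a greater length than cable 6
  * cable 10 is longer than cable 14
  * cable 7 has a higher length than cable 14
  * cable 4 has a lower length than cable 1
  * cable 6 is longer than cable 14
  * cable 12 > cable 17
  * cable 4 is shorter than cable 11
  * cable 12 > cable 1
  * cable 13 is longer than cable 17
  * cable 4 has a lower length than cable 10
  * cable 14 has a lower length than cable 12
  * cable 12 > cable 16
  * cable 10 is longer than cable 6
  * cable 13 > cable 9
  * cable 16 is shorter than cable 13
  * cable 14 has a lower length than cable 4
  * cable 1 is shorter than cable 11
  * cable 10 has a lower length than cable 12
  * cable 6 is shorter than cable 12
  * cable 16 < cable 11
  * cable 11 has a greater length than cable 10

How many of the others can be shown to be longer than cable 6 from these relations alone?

Directly above cable 6: cable 13, cable 10, cable 12, cable 11.
No other element is forced above cable 6 by the given relations, so the count is 4.

4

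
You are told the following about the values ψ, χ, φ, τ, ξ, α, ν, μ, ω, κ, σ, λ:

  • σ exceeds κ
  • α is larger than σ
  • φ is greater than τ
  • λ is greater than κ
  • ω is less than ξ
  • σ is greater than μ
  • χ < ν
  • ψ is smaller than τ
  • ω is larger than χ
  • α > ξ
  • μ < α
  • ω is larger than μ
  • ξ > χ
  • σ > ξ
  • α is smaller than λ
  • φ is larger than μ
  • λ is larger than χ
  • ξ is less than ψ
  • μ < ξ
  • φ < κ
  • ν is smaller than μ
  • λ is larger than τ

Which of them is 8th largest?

Piecing the relations together gives one ordering: χ < ν < μ < ω < ξ < ψ < τ < φ < κ < σ < α < λ.
The 8th largest is ξ.

ξ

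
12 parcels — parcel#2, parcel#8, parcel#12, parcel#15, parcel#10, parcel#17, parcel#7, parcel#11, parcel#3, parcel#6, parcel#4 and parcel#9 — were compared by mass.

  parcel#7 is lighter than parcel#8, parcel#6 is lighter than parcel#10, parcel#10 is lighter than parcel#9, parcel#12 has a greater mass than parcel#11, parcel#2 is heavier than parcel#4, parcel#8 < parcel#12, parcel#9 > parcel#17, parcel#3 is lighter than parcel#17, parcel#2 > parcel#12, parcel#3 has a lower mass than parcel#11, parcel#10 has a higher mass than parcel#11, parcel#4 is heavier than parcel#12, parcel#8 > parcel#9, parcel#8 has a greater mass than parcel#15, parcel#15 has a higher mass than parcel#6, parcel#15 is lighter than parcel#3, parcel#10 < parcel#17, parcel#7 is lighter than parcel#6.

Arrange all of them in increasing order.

parcel#7 < parcel#6 < parcel#15 < parcel#3 < parcel#11 < parcel#10 < parcel#17 < parcel#9 < parcel#8 < parcel#12 < parcel#4 < parcel#2

Each adjacent pair is fixed by a given relation: parcel#7 < parcel#6; parcel#6 < parcel#15; parcel#15 < parcel#3; parcel#3 < parcel#11; parcel#11 < parcel#10; parcel#10 < parcel#17; parcel#17 < parcel#9; parcel#9 < parcel#8; parcel#8 < parcel#12; parcel#12 < parcel#4; parcel#4 < parcel#2. Chaining them end to end gives the full order.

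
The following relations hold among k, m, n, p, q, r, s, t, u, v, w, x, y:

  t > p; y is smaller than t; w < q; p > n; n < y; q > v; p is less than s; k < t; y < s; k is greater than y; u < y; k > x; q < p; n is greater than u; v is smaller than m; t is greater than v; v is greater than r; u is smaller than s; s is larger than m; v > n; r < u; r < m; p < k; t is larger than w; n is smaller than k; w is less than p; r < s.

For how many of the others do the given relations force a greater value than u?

9

The elements the relations force above u are n, v, q, y, p, m, s, k, t — no chain reaches any other.
That is 9.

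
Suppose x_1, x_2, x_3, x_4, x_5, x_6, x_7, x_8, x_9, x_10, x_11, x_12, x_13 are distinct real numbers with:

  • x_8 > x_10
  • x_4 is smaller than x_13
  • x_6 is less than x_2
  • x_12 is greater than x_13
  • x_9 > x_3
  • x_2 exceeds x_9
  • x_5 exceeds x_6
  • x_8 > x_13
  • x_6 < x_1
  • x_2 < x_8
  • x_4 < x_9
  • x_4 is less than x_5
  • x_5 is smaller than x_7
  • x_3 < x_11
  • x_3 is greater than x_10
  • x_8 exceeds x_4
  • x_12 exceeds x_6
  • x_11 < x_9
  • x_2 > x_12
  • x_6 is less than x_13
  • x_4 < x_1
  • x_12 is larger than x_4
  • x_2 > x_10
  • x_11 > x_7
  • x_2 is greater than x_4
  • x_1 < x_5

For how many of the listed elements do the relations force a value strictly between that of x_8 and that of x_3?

3

Chaining upward from x_3 reaches: x_11, x_9, x_2.
Chaining downward from x_8 reaches: x_6, x_4, x_13, x_1, x_5, x_12, x_10, x_7, x_11, x_9, x_2.
Strictly between x_3 and x_8 are those in both lists: x_11, x_9, x_2 — 3 elements.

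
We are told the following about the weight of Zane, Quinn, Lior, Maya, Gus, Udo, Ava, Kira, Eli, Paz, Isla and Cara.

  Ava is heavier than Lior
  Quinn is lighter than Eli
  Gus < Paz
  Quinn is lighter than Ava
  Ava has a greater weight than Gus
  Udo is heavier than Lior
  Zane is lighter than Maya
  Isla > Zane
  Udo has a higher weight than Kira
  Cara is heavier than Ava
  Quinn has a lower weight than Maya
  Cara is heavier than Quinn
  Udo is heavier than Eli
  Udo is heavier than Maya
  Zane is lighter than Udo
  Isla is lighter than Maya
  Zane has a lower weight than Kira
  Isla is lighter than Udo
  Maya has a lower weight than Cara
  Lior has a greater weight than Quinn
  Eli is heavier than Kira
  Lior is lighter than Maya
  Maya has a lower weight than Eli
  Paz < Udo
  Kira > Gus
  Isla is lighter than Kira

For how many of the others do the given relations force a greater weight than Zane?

From Zane the given relations immediately reach Isla, Kira, Maya, Udo.
From those, Cara, Eli — 6 in total.
No other element is forced above Zane by the given relations, so the count is 6.

6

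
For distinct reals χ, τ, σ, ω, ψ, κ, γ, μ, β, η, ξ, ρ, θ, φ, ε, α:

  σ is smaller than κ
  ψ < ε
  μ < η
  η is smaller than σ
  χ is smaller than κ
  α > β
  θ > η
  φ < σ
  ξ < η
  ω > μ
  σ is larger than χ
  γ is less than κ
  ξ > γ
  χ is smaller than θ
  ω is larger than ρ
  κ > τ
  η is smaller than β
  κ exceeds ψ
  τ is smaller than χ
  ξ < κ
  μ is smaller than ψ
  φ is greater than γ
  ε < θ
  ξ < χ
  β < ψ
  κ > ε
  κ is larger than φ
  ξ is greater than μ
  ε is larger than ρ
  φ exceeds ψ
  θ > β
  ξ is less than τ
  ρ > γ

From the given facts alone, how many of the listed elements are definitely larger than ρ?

4

The elements the relations force above ρ are ε, ω, θ, κ — no chain reaches any other.
That is 4.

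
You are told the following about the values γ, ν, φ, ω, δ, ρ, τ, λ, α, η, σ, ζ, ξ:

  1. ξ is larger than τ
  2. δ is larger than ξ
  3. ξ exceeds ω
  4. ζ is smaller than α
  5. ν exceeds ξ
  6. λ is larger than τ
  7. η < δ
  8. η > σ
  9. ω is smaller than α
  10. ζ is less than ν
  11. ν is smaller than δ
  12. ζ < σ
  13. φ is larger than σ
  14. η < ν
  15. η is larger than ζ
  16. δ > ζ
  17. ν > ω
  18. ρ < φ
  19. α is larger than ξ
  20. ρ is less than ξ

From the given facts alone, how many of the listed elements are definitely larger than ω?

Directly above ω: ξ, α, ν.
One step further: δ (4 so far).
No other element is forced above ω by the given relations, so the count is 4.

4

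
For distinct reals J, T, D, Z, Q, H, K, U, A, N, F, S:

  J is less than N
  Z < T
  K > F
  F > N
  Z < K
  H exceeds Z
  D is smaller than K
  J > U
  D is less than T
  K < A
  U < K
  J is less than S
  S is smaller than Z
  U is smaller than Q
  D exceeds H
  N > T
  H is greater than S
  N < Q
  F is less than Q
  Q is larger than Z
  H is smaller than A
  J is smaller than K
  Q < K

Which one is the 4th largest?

Piecing the relations together gives one ordering: U < J < S < Z < H < D < T < N < F < Q < K < A.
Counting 4 from the largest end gives F.

F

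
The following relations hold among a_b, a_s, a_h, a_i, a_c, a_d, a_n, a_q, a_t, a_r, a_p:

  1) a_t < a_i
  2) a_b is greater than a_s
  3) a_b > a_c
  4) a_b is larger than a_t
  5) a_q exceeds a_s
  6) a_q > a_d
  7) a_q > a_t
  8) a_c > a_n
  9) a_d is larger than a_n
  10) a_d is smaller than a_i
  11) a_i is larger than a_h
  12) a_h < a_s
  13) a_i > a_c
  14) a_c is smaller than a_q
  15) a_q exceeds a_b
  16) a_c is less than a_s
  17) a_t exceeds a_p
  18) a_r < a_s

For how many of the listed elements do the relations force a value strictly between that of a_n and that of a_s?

The relations place a_n below a_s. An element lies strictly between them when it is forced above a_n and also forced below a_s.
Above a_n: {a_c, a_d, a_b, a_q, a_i}. Below a_s: {a_h, a_c, a_r}.
Intersection: {a_c} — 1.

1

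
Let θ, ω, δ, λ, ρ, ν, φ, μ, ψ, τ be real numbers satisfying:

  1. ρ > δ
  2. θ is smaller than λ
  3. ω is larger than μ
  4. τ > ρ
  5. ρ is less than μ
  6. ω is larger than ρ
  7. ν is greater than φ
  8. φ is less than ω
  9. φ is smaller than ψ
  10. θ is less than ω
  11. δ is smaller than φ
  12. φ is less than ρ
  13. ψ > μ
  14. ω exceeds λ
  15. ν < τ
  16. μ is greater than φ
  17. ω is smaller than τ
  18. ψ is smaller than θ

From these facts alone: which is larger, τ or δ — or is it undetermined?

τ

The relevant relations are δ < φ; φ < ρ; ρ < μ; μ < ψ; ψ < θ; θ < λ; λ < ω; ω < τ.
Together: δ < φ < ρ < μ < ψ < θ < λ < ω < τ.
So τ is larger.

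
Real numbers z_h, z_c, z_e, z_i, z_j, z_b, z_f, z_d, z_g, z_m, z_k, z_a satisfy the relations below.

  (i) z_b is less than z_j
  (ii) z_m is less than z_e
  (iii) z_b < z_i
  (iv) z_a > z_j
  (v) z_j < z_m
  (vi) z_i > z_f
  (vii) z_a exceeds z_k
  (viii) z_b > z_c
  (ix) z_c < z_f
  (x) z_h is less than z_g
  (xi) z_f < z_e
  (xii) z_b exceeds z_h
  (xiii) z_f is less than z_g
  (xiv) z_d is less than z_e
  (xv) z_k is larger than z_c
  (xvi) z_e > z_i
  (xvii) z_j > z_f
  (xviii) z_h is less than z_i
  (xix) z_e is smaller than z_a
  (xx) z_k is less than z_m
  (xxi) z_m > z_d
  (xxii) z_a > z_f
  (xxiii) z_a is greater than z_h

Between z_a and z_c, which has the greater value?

z_a

Link the given pairs in sequence: z_c < z_f; z_f < z_j; z_j < z_m; z_m < z_e; z_e < z_a.
Chaining these gives z_c < z_f < z_j < z_m < z_e < z_a.
So z_c < z_a; z_a is the larger of the two.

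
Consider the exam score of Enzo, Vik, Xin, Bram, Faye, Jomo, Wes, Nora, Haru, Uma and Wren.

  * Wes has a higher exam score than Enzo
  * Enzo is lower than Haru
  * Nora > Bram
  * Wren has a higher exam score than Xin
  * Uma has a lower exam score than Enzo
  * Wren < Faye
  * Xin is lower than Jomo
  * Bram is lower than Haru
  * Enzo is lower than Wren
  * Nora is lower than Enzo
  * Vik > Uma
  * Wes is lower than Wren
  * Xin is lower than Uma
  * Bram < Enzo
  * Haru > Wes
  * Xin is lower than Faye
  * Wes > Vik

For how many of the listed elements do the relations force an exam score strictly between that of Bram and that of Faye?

The relations place Bram below Faye. An element lies strictly between them when it is forced above Bram and also forced below Faye.
Above Bram: {Nora, Enzo, Wes, Wren, Haru}. Below Faye: {Xin, Uma, Nora, Enzo, Vik, Wes, Wren}.
Intersection: {Nora, Enzo, Wes, Wren} — 4.

4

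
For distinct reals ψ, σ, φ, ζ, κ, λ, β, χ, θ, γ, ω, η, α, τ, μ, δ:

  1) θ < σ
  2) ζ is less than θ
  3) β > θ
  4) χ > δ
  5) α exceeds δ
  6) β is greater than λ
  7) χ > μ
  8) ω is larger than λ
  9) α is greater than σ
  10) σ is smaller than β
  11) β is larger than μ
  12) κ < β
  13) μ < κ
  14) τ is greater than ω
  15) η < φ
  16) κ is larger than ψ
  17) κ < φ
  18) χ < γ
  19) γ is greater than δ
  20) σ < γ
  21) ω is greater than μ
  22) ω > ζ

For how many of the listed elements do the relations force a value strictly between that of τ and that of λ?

1

The relations place λ below τ. An element lies strictly between them when it is forced above λ and also forced below τ.
Above λ: {ω, β}. Below τ: {ζ, μ, ω}.
Intersection: {ω} — 1.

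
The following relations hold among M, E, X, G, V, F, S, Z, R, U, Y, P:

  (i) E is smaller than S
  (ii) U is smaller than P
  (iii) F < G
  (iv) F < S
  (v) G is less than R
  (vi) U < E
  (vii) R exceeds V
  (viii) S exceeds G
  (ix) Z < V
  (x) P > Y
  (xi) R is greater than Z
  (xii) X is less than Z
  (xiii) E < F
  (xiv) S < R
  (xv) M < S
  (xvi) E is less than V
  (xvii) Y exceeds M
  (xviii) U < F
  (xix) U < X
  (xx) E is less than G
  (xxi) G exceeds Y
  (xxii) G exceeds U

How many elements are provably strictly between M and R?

The relations place M below R. An element lies strictly between them when it is forced above M and also forced below R.
Above M: {Y, G, S, P}. Below R: {U, E, X, F, Z, Y, G, V, S}.
Intersection: {Y, G, S} — 3.

3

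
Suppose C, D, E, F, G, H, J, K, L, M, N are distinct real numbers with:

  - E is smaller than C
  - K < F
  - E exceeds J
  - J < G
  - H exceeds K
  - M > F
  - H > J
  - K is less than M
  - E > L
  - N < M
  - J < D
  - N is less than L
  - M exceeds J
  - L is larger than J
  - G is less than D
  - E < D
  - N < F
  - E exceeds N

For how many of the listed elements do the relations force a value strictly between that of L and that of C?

1

The relations place L below C. An element lies strictly between them when it is forced above L and also forced below C.
Above L: {E, D}. Below C: {J, N, E}.
Intersection: {E} — 1.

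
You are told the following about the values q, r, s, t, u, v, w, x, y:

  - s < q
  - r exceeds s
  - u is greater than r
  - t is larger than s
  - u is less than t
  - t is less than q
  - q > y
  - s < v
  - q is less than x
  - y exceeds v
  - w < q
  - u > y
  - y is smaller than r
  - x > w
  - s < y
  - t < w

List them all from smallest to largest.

s < v < y < r < u < t < w < q < x

Nothing is placed below s, so it is least; from there s < v; v < y; y < r; r < u; u < t; t < w; w < q; q < x, each given directly.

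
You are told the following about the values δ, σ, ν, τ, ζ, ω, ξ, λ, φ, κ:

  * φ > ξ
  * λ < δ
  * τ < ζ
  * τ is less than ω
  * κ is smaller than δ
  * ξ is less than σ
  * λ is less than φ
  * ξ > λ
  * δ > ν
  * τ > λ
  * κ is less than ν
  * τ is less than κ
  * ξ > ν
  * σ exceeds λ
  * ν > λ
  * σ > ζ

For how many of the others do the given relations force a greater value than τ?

8

From τ the given relations immediately reach κ, ζ, ω.
From those, ν, σ, δ — 6 in total.
From those, ξ — 7 in total.
From those, φ — 8 in total.
No other element is forced above τ by the given relations, so the count is 8.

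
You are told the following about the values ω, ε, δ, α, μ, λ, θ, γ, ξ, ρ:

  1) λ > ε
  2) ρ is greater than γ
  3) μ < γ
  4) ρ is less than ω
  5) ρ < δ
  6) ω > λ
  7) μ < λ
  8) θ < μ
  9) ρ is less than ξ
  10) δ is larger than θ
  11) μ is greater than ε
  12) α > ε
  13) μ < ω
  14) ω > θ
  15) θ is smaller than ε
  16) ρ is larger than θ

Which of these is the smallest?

ε is not least since θ < ε; α is not least since ε < α; μ is not least since ε < μ; γ is not least since μ < γ; λ is not least since ε < λ; ρ is not least since γ < ρ; ω is not least since θ < ω; δ is not least since ρ < δ; ξ is not least since ρ < ξ.
Only θ has nothing below it, so θ is the smallest.

θ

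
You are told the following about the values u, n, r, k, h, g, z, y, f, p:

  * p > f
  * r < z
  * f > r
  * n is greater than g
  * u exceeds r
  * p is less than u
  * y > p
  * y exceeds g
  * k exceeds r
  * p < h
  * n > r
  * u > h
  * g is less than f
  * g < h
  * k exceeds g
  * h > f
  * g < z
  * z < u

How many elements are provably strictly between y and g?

The relations place g below y. An element lies strictly between them when it is forced above g and also forced below y.
Above g: {f, p, z, h, u, n, k}. Below y: {r, f, p}.
Intersection: {f, p} — 2.

2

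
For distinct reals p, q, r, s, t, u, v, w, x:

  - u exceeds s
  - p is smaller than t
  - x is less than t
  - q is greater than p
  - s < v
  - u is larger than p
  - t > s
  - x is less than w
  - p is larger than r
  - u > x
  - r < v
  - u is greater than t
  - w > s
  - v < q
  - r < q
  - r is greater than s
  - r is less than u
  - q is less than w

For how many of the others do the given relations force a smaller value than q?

Directly below q: r, p, v.
One step further: s (4 so far).
Nothing else is reachable below q; 4 in all.

4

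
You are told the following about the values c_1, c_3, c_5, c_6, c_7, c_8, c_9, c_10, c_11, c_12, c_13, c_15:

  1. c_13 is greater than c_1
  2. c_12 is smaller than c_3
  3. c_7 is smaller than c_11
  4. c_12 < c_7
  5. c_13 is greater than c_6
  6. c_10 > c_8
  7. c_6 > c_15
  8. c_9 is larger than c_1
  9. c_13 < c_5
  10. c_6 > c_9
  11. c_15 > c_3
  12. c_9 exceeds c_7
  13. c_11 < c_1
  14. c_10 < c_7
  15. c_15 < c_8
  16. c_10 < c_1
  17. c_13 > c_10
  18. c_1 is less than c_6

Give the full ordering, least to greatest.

The consecutive links are each given: c_12 < c_3; c_3 < c_15; c_15 < c_8; c_8 < c_10; c_10 < c_7; c_7 < c_11; c_11 < c_1; c_1 < c_9; c_9 < c_6; c_6 < c_13; c_13 < c_5.

c_12 < c_3 < c_15 < c_8 < c_10 < c_7 < c_11 < c_1 < c_9 < c_6 < c_13 < c_5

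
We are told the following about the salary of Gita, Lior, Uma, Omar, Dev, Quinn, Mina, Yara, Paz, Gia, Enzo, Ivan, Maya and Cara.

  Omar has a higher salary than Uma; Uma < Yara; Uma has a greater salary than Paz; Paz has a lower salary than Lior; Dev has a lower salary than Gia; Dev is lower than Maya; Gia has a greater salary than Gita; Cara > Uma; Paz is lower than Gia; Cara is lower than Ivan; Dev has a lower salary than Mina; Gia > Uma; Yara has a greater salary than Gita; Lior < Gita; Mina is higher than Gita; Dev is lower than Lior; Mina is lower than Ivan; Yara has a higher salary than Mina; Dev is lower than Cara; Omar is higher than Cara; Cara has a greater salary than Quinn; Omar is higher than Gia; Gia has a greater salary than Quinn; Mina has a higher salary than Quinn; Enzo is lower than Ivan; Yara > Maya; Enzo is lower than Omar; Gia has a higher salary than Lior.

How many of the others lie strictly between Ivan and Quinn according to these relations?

2

The relations place Quinn below Ivan. An element lies strictly between them when it is forced above Quinn and also forced below Ivan.
Above Quinn: {Gia, Cara, Mina, Omar, Yara}. Below Ivan: {Paz, Dev, Uma, Lior, Enzo, Gita, Cara, Mina}.
Intersection: {Cara, Mina} — 2.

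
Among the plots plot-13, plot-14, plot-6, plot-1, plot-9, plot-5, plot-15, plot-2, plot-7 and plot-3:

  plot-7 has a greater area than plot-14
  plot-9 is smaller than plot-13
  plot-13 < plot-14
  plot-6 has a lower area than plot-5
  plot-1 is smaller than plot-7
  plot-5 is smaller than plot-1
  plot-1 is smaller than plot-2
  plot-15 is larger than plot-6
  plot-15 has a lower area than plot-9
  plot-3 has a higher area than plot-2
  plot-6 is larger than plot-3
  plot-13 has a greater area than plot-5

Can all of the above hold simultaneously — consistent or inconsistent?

We have plot-6 < plot-5 stated directly, yet also plot-5 < plot-1 < plot-2 < plot-3 < plot-6 by chaining the others — so plot-5 < plot-6. Contradiction.

inconsistent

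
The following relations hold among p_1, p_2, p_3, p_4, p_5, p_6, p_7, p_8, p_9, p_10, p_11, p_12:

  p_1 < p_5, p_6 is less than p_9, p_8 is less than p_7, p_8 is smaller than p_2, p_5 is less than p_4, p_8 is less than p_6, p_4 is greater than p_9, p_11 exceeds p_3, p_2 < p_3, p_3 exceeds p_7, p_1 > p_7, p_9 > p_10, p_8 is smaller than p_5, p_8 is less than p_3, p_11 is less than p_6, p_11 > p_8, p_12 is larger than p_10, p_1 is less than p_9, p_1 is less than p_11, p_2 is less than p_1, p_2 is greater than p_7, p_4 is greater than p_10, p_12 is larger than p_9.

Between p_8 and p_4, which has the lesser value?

p_8

p_8 < p_7 and p_7 < p_3 give p_8 < p_3.
Then p_3 < p_11 extends the chain to p_11.
With p_11 < p_6: p_8 < p_7 < p_3 < p_11 < p_6.
Then p_6 < p_9 extends the chain to p_9.
Then p_9 < p_4 extends the chain to p_4.
So p_8 < p_4; p_8 is the smaller of the two.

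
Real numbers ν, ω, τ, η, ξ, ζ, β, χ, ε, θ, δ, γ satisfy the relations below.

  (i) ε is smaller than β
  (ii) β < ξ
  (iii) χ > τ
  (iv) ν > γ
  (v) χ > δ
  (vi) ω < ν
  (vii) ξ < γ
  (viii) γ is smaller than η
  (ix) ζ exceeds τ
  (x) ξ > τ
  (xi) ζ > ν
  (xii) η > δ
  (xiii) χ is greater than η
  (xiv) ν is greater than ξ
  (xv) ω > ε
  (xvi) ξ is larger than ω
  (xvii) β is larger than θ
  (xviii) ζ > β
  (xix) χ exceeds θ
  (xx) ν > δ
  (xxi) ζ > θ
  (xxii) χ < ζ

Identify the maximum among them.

ε is not greatest since ε < ω; θ is not greatest since θ < χ; δ is not greatest since δ < η; τ is not greatest since τ < χ; β is not greatest since β < ξ; ω is not greatest since ω < ν; ξ is not greatest since ξ < γ; γ is not greatest since γ < ν; η is not greatest since η < χ; χ is not greatest since χ < ζ; ν is not greatest since ν < ζ.
Only ζ has nothing above it, so ζ is the maximum.

ζ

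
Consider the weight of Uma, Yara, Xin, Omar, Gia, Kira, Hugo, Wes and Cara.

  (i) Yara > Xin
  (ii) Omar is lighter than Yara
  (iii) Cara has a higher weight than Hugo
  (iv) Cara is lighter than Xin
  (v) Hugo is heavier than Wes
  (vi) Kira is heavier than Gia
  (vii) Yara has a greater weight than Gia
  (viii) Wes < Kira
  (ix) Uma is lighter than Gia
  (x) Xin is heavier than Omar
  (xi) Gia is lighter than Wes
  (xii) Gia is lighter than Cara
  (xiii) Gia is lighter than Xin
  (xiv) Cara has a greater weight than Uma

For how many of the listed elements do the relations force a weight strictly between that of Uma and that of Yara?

5

The relations place Uma below Yara. An element lies strictly between them when it is forced above Uma and also forced below Yara.
Above Uma: {Gia, Wes, Hugo, Cara, Kira, Xin}. Below Yara: {Gia, Omar, Wes, Hugo, Cara, Xin}.
Intersection: {Gia, Wes, Hugo, Cara, Xin} — 5.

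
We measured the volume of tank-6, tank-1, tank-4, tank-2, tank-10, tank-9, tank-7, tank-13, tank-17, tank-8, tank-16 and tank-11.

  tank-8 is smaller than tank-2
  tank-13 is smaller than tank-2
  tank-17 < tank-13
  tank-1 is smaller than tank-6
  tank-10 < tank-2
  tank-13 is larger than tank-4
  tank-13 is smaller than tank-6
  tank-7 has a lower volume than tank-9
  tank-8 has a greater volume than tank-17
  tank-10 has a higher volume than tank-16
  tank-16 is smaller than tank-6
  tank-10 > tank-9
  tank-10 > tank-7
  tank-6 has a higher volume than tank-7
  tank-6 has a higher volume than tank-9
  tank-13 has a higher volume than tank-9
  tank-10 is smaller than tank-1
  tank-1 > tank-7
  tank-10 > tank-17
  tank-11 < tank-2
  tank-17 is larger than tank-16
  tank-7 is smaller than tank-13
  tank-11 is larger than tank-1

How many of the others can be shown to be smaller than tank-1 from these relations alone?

5

From tank-1 the given relations immediately reach tank-7, tank-10.
From those, tank-16, tank-17, tank-9 — 5 in total.
Nothing else is reachable below tank-1; 5 in all.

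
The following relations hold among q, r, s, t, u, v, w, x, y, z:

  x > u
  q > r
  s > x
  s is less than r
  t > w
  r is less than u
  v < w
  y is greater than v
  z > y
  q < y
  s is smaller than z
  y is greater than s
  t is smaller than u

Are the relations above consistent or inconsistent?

We have r < u stated directly, yet also u < x < s < r by chaining the others — so u < r. Contradiction.

inconsistent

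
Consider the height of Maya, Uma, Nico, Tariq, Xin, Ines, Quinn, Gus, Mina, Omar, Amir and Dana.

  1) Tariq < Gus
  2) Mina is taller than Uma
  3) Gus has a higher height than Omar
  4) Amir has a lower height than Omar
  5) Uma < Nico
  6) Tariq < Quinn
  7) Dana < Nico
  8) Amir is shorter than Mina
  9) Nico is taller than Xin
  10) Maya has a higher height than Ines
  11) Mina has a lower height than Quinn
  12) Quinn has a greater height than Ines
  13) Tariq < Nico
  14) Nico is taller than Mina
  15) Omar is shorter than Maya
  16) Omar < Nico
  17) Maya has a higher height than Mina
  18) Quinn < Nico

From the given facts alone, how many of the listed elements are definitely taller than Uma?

4

From Uma the given relations immediately reach Mina, Nico.
From those, Quinn, Maya — 4 in total.
Nothing else is reachable above Uma; 4 in all.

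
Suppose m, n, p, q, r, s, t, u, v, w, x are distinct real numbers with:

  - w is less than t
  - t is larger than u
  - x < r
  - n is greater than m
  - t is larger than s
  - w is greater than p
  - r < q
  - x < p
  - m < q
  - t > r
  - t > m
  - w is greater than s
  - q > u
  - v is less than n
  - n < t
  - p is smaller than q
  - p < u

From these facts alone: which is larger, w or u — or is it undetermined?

Following every chain through u: above u we get t, q; below u we get x, p.
w is not reached, and no chain runs the other way from w to u.
So the given relations leave the order of u and w undetermined.

undetermined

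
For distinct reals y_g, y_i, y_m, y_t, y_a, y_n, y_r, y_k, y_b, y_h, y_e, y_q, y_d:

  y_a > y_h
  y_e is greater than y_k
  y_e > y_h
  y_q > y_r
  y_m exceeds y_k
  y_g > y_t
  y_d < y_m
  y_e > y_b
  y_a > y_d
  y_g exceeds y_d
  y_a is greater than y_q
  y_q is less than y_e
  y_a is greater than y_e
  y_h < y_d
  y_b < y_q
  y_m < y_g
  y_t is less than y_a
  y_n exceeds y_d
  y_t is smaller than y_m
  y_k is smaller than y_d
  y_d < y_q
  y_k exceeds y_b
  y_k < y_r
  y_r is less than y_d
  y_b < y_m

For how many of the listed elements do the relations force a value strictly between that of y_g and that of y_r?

The relations place y_r below y_g. An element lies strictly between them when it is forced above y_r and also forced below y_g.
Above y_r: {y_d, y_q, y_e, y_m, y_a, y_n}. Below y_g: {y_h, y_b, y_k, y_d, y_t, y_m}.
Intersection: {y_d, y_m} — 2.

2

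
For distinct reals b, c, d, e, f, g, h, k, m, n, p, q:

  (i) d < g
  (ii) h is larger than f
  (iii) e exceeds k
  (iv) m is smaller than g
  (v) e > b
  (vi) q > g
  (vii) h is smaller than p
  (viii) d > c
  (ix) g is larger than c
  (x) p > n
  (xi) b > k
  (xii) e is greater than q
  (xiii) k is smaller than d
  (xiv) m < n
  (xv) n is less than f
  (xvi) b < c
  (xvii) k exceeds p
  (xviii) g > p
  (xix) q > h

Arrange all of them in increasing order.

Nothing is placed below m, so it is least; from there m < n; n < f; f < h; h < p; p < k; k < b; b < c; c < d; d < g; g < q; q < e, each given directly.

m < n < f < h < p < k < b < c < d < g < q < e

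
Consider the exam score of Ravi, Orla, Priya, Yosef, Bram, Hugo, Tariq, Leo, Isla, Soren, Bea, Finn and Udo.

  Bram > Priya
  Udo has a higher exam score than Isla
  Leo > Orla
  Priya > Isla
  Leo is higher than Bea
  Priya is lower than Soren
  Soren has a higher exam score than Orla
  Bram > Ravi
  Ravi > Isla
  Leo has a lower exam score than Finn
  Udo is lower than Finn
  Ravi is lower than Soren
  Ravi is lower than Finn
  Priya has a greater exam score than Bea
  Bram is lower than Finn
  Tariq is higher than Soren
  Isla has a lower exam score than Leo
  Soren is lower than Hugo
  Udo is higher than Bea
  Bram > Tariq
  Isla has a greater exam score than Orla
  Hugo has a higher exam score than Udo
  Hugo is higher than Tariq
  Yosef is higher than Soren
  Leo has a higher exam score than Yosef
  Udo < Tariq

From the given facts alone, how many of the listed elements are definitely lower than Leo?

7

The elements the relations force below Leo are Orla, Bea, Isla, Priya, Ravi, Soren, Yosef — no chain reaches any other.
That is 7.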